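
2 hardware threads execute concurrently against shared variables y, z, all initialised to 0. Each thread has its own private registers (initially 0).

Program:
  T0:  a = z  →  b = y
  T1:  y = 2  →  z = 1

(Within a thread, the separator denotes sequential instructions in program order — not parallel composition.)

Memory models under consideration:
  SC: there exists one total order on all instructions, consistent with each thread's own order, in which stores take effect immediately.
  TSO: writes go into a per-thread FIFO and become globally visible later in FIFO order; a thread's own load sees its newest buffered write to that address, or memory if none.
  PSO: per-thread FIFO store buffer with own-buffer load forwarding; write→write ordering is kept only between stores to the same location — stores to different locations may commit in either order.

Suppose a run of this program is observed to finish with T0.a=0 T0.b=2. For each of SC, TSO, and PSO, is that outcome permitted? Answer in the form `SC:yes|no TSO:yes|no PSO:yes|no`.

outcome vector order: (T0.a,T0.b)
SC (3): 00, 02, 12
TSO (3): 00, 02, 12
PSO (4): 00, 02, 10, 12
target 02 ∈ {SC,TSO,PSO}

SC:yes TSO:yes PSO:yes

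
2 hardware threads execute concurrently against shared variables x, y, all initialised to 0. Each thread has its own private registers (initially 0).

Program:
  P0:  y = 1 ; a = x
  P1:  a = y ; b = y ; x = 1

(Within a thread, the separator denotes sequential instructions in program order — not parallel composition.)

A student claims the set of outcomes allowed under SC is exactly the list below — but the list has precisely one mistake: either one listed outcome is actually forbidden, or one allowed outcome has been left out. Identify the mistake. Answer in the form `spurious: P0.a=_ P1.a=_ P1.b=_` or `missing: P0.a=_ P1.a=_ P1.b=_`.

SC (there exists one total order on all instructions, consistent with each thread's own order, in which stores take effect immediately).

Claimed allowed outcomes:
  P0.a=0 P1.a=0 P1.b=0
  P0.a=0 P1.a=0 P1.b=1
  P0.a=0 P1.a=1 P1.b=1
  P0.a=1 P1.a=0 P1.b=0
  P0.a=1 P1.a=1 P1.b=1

missing: P0.a=1 P1.a=0 P1.b=1

outcome vector order: (P0.a,P1.a,P1.b)
SC (6): 000; 001; 011; 100; 101; 111
SC∖claimed = {101}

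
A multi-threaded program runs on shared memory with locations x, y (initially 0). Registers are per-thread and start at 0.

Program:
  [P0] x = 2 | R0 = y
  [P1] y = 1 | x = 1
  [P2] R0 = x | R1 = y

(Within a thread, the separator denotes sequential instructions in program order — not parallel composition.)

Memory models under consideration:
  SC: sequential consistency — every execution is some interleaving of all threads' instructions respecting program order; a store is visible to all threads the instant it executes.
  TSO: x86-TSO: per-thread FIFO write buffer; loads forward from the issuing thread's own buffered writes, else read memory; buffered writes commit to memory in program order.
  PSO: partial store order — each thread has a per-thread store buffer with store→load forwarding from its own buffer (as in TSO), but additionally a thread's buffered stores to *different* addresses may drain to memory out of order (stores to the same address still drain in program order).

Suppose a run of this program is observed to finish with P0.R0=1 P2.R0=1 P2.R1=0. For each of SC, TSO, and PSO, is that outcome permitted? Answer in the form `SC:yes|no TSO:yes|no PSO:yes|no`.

SC:no TSO:no PSO:yes

outcome vector order: (P0.R0,P2.R0,P2.R1)
SC (10): <0 0 0> <0 0 1> <0 1 1> <0 2 0> <0 2 1> <1 0 0> <1 0 1> <1 1 1> <1 2 0> <1 2 1>
TSO (10): <0 0 0> <0 0 1> <0 1 1> <0 2 0> <0 2 1> <1 0 0> <1 0 1> <1 1 1> <1 2 0> <1 2 1>
PSO (12): <0 0 0> <0 0 1> <0 1 0> <0 1 1> <0 2 0> <0 2 1> <1 0 0> <1 0 1> <1 1 0> <1 1 1> <1 2 0> <1 2 1>
target <1 1 0> ∈ {PSO}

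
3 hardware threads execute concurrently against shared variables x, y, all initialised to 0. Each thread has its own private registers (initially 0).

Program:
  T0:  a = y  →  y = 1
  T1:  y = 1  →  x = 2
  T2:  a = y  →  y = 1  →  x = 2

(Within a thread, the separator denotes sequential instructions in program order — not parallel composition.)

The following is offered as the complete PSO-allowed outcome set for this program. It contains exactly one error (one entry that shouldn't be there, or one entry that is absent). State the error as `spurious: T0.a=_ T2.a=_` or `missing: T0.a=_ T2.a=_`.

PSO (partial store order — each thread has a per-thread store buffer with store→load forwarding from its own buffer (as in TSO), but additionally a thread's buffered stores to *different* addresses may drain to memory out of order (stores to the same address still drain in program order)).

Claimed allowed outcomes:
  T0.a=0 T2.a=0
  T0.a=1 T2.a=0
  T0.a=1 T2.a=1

missing: T0.a=0 T2.a=1

outcome vector order: (T0.a,T2.a)
[PSO] allowed = {<0 0>, <0 1>, <1 0>, <1 1>}
PSO∖claimed = {<0 1>}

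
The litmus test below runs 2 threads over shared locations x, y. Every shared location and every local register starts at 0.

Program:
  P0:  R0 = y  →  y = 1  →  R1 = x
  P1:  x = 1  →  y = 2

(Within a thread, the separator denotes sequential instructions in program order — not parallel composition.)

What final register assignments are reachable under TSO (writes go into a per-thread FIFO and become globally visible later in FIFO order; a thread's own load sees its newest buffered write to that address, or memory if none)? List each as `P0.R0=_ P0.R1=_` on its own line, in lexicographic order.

outcome vector order: (P0.R0,P0.R1)
|TSO outcomes| = 3

P0.R0=0 P0.R1=0
P0.R0=0 P0.R1=1
P0.R0=2 P0.R1=1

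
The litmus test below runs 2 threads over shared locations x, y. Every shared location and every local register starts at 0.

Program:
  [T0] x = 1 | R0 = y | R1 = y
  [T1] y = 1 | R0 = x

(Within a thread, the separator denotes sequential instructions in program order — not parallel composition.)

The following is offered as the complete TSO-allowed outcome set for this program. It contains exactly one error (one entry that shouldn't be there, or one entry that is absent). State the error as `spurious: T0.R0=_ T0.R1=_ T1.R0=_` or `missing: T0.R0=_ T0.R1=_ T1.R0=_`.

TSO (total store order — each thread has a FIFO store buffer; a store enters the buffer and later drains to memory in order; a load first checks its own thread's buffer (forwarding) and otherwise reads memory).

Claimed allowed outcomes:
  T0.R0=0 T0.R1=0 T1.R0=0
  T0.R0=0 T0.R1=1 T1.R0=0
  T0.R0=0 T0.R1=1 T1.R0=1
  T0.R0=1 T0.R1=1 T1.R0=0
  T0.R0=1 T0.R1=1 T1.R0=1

missing: T0.R0=0 T0.R1=0 T1.R0=1

outcome vector order: (T0.R0,T0.R1,T1.R0)
TSO (6): 000 001 010 011 110 111
TSO∖claimed = {001}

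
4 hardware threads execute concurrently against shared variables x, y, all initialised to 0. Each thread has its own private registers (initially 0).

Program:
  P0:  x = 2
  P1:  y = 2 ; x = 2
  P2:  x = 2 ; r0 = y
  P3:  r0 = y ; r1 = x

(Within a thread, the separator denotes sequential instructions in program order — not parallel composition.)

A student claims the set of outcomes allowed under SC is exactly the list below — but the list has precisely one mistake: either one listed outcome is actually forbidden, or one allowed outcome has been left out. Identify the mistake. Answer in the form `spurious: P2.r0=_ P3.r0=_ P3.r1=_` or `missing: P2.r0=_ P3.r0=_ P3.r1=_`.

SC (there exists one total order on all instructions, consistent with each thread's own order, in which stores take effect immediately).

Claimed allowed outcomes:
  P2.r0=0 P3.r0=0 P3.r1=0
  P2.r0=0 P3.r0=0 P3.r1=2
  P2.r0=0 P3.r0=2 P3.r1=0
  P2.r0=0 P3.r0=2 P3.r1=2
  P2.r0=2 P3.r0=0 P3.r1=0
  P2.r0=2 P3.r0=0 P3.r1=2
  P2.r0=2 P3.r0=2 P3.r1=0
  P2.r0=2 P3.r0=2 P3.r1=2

outcome vector order: (P2.r0,P3.r0,P3.r1)
SC (7): (0,0,0), (0,0,2), (0,2,2), (2,0,0), (2,0,2), (2,2,0), (2,2,2)
claimed∖SC = {(0,2,0)}

spurious: P2.r0=0 P3.r0=2 P3.r1=0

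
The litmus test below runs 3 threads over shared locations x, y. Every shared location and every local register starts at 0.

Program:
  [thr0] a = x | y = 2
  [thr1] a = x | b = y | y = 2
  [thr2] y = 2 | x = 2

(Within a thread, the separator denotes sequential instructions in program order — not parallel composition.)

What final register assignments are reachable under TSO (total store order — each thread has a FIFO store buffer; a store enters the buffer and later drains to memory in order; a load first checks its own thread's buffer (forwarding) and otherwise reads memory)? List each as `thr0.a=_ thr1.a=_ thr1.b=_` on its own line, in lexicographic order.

thr0.a=0 thr1.a=0 thr1.b=0
thr0.a=0 thr1.a=0 thr1.b=2
thr0.a=0 thr1.a=2 thr1.b=2
thr0.a=2 thr1.a=0 thr1.b=0
thr0.a=2 thr1.a=0 thr1.b=2
thr0.a=2 thr1.a=2 thr1.b=2

outcome vector order: (thr0.a,thr1.a,thr1.b)
|TSO outcomes| = 6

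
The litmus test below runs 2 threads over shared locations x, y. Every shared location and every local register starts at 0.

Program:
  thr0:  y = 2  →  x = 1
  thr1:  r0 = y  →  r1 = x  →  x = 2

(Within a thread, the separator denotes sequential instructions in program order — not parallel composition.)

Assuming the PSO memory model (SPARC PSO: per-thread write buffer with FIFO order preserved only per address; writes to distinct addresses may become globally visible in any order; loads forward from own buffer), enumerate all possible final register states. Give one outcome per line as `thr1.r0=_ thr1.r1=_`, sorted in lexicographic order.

thr1.r0=0 thr1.r1=0
thr1.r0=0 thr1.r1=1
thr1.r0=2 thr1.r1=0
thr1.r0=2 thr1.r1=1

outcome vector order: (thr1.r0,thr1.r1)
|PSO outcomes| = 4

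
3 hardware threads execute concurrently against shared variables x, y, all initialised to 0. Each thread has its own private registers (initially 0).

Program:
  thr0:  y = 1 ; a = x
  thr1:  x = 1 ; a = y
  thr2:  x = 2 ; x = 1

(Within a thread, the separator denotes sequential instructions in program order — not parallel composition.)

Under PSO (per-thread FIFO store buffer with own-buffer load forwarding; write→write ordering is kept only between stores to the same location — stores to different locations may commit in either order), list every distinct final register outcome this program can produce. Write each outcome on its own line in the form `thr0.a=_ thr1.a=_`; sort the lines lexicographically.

thr0.a=0 thr1.a=0
thr0.a=0 thr1.a=1
thr0.a=1 thr1.a=0
thr0.a=1 thr1.a=1
thr0.a=2 thr1.a=0
thr0.a=2 thr1.a=1

outcome vector order: (thr0.a,thr1.a)
|PSO outcomes| = 6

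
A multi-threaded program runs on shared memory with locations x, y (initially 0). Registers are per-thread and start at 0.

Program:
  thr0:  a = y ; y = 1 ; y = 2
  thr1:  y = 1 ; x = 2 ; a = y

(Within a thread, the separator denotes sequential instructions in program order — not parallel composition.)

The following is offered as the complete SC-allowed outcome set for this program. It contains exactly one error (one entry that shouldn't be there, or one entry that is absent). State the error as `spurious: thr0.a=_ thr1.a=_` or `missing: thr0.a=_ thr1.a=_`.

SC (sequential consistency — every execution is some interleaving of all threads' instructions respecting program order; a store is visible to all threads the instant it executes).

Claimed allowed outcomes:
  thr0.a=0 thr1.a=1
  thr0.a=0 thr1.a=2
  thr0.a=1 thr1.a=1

missing: thr0.a=1 thr1.a=2

outcome vector order: (thr0.a,thr1.a)
SC (4): <0 1>, <0 2>, <1 1>, <1 2>
SC∖claimed = {<1 2>}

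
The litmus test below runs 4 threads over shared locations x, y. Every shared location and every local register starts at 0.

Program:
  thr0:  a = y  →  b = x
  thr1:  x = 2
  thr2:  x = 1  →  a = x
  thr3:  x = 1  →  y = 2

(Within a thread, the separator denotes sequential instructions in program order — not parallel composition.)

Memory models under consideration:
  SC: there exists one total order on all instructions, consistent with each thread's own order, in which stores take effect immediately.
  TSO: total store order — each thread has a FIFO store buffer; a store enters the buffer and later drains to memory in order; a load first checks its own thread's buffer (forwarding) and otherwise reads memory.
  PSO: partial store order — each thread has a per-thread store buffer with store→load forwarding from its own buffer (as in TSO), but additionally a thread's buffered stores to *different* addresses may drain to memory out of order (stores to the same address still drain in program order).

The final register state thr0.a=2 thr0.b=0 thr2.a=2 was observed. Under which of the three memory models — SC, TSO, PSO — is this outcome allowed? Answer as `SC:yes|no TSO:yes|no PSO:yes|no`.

SC:no TSO:no PSO:yes

outcome vector order: (thr0.a,thr0.b,thr2.a)
SC (10): 001, 002, 011, 012, 021, 022, 211, 212, 221, 222
TSO (10): 001, 002, 011, 012, 021, 022, 211, 212, 221, 222
PSO (12): 001, 002, 011, 012, 021, 022, 201, 202, 211, 212, 221, 222
target 202 ∈ {PSO}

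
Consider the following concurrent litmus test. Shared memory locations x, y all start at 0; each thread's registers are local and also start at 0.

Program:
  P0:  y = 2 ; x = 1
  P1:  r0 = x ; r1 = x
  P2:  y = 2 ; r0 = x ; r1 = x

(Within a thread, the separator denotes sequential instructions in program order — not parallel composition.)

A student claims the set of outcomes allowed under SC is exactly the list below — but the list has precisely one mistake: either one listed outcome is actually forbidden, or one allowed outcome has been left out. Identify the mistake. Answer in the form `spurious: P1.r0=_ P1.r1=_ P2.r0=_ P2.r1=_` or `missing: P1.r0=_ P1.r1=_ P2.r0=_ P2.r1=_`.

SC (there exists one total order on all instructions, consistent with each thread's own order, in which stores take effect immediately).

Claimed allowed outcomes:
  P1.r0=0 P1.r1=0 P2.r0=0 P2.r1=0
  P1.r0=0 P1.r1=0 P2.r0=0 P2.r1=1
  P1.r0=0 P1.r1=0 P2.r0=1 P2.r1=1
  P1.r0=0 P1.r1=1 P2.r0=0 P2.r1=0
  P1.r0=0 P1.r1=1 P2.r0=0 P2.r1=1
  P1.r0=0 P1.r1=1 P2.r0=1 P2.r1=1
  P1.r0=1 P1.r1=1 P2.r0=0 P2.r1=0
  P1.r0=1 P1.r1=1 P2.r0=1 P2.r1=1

missing: P1.r0=1 P1.r1=1 P2.r0=0 P2.r1=1

outcome vector order: (P1.r0,P1.r1,P2.r0,P2.r1)
[SC] allowed = {<0 0 0 0>, <0 0 0 1>, <0 0 1 1>, <0 1 0 0>, <0 1 0 1>, <0 1 1 1>, <1 1 0 0>, <1 1 0 1>, <1 1 1 1>}
SC∖claimed = {<1 1 0 1>}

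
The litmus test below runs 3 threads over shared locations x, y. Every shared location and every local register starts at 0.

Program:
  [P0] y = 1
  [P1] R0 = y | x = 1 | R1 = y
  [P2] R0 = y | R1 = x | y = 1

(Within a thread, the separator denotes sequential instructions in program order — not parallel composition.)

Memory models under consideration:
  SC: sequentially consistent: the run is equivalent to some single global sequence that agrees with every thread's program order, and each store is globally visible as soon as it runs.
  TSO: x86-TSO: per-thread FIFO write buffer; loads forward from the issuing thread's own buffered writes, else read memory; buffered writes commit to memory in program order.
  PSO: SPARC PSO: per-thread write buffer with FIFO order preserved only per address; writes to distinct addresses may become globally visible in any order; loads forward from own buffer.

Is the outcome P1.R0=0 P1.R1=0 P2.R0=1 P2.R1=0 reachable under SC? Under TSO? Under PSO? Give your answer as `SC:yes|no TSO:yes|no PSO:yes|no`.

SC:no TSO:yes PSO:yes

outcome vector order: (P1.R0,P1.R1,P2.R0,P2.R1)
SC (11): 0/0/0/0 0/0/0/1 0/0/1/1 0/1/0/0 0/1/0/1 0/1/1/0 0/1/1/1 1/1/0/0 1/1/0/1 1/1/1/0 1/1/1/1
TSO (12): 0/0/0/0 0/0/0/1 0/0/1/0 0/0/1/1 0/1/0/0 0/1/0/1 0/1/1/0 0/1/1/1 1/1/0/0 1/1/0/1 1/1/1/0 1/1/1/1
PSO (12): 0/0/0/0 0/0/0/1 0/0/1/0 0/0/1/1 0/1/0/0 0/1/0/1 0/1/1/0 0/1/1/1 1/1/0/0 1/1/0/1 1/1/1/0 1/1/1/1
target 0/0/1/0 ∈ {TSO,PSO}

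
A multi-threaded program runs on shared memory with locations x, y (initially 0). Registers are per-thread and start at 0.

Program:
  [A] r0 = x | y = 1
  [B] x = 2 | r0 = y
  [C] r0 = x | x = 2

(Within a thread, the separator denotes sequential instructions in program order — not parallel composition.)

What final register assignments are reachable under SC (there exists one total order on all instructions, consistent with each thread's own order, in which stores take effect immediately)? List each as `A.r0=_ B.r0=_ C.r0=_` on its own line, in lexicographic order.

A.r0=0 B.r0=0 C.r0=0
A.r0=0 B.r0=0 C.r0=2
A.r0=0 B.r0=1 C.r0=0
A.r0=0 B.r0=1 C.r0=2
A.r0=2 B.r0=0 C.r0=0
A.r0=2 B.r0=0 C.r0=2
A.r0=2 B.r0=1 C.r0=0
A.r0=2 B.r0=1 C.r0=2

outcome vector order: (A.r0,B.r0,C.r0)
|SC outcomes| = 8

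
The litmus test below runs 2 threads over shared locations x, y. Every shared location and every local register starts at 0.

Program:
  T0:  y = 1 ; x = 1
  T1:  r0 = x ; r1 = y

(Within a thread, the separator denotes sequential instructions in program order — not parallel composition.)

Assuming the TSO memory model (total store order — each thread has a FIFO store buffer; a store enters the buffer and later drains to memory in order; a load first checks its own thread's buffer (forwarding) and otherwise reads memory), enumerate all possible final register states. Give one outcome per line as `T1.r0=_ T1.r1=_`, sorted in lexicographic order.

outcome vector order: (T1.r0,T1.r1)
|TSO outcomes| = 3

T1.r0=0 T1.r1=0
T1.r0=0 T1.r1=1
T1.r0=1 T1.r1=1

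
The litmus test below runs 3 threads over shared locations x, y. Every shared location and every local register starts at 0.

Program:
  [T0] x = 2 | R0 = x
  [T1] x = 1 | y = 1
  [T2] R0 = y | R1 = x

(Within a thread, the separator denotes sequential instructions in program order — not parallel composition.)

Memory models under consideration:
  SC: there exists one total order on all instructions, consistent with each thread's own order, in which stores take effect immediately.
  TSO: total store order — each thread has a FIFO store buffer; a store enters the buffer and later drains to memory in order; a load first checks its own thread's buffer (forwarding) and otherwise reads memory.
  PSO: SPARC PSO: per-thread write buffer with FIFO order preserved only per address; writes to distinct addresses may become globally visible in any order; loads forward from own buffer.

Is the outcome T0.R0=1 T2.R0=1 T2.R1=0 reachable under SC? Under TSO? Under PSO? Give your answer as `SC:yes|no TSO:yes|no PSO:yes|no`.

outcome vector order: (T0.R0,T2.R0,T2.R1)
SC: 9 outcomes — {<1 0 0>; <1 0 1>; <1 0 2>; <1 1 1>; <2 0 0>; <2 0 1>; <2 0 2>; <2 1 1>; <2 1 2>}
TSO: 9 outcomes — {<1 0 0>; <1 0 1>; <1 0 2>; <1 1 1>; <2 0 0>; <2 0 1>; <2 0 2>; <2 1 1>; <2 1 2>}
PSO: 12 outcomes — {<1 0 0>; <1 0 1>; <1 0 2>; <1 1 0>; <1 1 1>; <1 1 2>; <2 0 0>; <2 0 1>; <2 0 2>; <2 1 0>; <2 1 1>; <2 1 2>}
target <1 1 0> ∈ {PSO}

SC:no TSO:no PSO:yes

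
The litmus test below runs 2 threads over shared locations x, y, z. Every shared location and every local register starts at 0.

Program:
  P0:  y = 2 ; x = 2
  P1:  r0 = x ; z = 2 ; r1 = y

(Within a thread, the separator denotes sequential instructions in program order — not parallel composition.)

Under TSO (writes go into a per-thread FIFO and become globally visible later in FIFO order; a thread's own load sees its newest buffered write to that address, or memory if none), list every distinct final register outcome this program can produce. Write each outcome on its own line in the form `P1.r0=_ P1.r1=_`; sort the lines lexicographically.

outcome vector order: (P1.r0,P1.r1)
|TSO outcomes| = 3

P1.r0=0 P1.r1=0
P1.r0=0 P1.r1=2
P1.r0=2 P1.r1=2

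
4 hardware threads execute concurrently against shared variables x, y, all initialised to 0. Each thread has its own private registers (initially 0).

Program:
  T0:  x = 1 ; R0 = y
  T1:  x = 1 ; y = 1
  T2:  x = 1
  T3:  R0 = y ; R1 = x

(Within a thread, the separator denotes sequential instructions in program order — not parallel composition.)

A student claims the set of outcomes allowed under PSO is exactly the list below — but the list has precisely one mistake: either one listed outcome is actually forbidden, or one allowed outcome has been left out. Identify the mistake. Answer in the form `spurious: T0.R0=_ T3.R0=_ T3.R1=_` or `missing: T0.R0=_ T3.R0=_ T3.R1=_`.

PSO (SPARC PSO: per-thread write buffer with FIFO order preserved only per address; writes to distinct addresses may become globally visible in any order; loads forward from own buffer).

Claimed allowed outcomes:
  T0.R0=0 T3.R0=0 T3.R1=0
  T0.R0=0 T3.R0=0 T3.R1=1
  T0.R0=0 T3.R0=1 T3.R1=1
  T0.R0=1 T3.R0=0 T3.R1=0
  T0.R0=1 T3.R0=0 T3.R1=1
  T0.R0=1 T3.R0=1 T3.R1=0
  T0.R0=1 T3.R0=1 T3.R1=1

missing: T0.R0=0 T3.R0=1 T3.R1=0

outcome vector order: (T0.R0,T3.R0,T3.R1)
under PSO → <0 0 0>; <0 0 1>; <0 1 0>; <0 1 1>; <1 0 0>; <1 0 1>; <1 1 0>; <1 1 1>
PSO∖claimed = {<0 1 0>}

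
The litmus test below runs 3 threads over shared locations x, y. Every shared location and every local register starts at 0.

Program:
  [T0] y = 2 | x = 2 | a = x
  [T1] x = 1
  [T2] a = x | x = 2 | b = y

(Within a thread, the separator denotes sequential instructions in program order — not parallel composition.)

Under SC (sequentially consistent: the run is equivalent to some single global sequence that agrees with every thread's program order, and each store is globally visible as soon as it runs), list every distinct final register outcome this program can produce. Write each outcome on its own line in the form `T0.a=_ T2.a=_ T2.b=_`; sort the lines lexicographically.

outcome vector order: (T0.a,T2.a,T2.b)
|SC outcomes| = 9

T0.a=1 T2.a=0 T2.b=0
T0.a=1 T2.a=0 T2.b=2
T0.a=1 T2.a=1 T2.b=2
T0.a=1 T2.a=2 T2.b=2
T0.a=2 T2.a=0 T2.b=0
T0.a=2 T2.a=0 T2.b=2
T0.a=2 T2.a=1 T2.b=0
T0.a=2 T2.a=1 T2.b=2
T0.a=2 T2.a=2 T2.b=2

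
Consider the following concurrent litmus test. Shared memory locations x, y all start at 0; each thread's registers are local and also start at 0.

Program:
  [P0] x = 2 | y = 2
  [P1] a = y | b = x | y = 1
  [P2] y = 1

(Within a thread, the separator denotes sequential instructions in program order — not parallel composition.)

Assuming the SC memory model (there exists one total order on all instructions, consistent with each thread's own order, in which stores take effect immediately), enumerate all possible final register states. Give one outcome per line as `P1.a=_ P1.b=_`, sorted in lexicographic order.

outcome vector order: (P1.a,P1.b)
|SC outcomes| = 5

P1.a=0 P1.b=0
P1.a=0 P1.b=2
P1.a=1 P1.b=0
P1.a=1 P1.b=2
P1.a=2 P1.b=2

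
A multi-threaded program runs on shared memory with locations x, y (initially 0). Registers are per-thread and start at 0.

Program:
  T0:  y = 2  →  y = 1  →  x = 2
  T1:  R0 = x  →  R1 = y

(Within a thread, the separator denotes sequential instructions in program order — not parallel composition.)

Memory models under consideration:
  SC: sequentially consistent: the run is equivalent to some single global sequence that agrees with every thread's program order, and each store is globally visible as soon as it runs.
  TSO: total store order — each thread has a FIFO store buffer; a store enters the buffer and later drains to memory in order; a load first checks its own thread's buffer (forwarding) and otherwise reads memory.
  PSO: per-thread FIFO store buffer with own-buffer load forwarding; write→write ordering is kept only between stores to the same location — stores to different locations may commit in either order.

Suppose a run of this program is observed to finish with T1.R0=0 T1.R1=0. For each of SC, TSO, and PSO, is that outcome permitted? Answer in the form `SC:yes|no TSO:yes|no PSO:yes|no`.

outcome vector order: (T1.R0,T1.R1)
under SC → 00 01 02 21
under TSO → 00 01 02 21
under PSO → 00 01 02 20 21 22
target 00 ∈ {SC,TSO,PSO}

SC:yes TSO:yes PSO:yes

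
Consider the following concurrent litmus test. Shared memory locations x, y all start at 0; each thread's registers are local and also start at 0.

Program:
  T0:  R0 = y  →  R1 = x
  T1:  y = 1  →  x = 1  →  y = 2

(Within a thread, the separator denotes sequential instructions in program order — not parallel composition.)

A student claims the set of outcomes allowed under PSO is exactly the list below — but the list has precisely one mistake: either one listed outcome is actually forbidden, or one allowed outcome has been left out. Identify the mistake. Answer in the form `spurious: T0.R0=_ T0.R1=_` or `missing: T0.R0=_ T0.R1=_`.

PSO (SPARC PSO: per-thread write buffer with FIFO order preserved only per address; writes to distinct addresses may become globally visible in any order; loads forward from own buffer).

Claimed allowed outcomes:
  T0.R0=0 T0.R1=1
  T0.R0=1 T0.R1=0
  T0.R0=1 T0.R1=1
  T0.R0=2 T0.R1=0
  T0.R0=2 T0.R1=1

outcome vector order: (T0.R0,T0.R1)
PSO (6): 00 01 10 11 20 21
PSO∖claimed = {00}

missing: T0.R0=0 T0.R1=0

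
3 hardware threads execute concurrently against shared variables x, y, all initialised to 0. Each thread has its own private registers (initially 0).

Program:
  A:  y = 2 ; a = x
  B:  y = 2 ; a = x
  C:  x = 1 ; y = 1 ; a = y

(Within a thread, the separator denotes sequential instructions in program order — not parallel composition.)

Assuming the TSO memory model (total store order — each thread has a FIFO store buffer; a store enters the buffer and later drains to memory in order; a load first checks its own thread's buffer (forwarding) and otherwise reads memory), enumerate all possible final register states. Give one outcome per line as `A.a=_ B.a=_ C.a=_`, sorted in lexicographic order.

outcome vector order: (A.a,B.a,C.a)
|TSO outcomes| = 8

A.a=0 B.a=0 C.a=1
A.a=0 B.a=0 C.a=2
A.a=0 B.a=1 C.a=1
A.a=0 B.a=1 C.a=2
A.a=1 B.a=0 C.a=1
A.a=1 B.a=0 C.a=2
A.a=1 B.a=1 C.a=1
A.a=1 B.a=1 C.a=2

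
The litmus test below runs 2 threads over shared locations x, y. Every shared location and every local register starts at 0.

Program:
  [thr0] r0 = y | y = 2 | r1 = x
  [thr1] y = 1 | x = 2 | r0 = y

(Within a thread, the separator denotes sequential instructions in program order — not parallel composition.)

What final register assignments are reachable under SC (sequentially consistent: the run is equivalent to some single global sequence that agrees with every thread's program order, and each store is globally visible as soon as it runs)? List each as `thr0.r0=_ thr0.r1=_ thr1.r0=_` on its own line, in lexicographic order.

outcome vector order: (thr0.r0,thr0.r1,thr1.r0)
|SC outcomes| = 7

thr0.r0=0 thr0.r1=0 thr1.r0=1
thr0.r0=0 thr0.r1=0 thr1.r0=2
thr0.r0=0 thr0.r1=2 thr1.r0=1
thr0.r0=0 thr0.r1=2 thr1.r0=2
thr0.r0=1 thr0.r1=0 thr1.r0=2
thr0.r0=1 thr0.r1=2 thr1.r0=1
thr0.r0=1 thr0.r1=2 thr1.r0=2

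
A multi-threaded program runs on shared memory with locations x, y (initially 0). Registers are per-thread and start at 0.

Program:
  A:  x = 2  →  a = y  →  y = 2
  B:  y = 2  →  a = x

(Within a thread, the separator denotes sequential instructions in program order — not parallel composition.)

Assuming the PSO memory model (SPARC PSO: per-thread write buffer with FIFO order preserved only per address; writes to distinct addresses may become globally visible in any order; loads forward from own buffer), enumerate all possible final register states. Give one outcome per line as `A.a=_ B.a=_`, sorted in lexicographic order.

outcome vector order: (A.a,B.a)
|PSO outcomes| = 4

A.a=0 B.a=0
A.a=0 B.a=2
A.a=2 B.a=0
A.a=2 B.a=2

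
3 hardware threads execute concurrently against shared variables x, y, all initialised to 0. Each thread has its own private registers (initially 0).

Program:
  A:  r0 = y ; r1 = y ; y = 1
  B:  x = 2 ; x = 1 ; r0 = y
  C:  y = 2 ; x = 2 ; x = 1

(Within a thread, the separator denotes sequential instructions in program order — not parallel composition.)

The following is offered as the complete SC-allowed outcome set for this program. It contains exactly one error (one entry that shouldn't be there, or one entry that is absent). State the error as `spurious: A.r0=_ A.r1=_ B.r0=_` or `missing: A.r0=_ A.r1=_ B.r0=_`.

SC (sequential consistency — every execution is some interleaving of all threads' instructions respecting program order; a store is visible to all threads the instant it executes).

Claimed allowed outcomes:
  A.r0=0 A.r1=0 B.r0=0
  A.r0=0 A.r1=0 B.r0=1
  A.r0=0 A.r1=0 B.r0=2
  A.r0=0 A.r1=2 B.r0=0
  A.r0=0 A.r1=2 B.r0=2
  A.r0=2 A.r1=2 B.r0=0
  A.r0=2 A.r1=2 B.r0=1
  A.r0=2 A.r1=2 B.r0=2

outcome vector order: (A.r0,A.r1,B.r0)
[SC] allowed = {(0,0,0); (0,0,1); (0,0,2); (0,2,0); (0,2,1); (0,2,2); (2,2,0); (2,2,1); (2,2,2)}
SC∖claimed = {(0,2,1)}

missing: A.r0=0 A.r1=2 B.r0=1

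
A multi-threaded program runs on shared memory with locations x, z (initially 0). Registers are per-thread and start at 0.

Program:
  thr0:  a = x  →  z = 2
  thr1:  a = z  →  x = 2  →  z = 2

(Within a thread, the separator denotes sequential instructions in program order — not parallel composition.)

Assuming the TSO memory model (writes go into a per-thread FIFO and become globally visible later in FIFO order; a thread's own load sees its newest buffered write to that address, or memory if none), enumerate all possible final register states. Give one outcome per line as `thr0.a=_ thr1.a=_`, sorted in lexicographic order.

thr0.a=0 thr1.a=0
thr0.a=0 thr1.a=2
thr0.a=2 thr1.a=0

outcome vector order: (thr0.a,thr1.a)
|TSO outcomes| = 3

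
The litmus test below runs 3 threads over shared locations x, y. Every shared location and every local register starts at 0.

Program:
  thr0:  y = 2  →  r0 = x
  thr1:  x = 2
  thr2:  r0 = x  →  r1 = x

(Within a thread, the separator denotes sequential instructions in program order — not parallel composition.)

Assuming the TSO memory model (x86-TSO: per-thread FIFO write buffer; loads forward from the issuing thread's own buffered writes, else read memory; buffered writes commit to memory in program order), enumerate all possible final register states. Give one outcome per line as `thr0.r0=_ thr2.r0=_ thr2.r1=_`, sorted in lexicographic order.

thr0.r0=0 thr2.r0=0 thr2.r1=0
thr0.r0=0 thr2.r0=0 thr2.r1=2
thr0.r0=0 thr2.r0=2 thr2.r1=2
thr0.r0=2 thr2.r0=0 thr2.r1=0
thr0.r0=2 thr2.r0=0 thr2.r1=2
thr0.r0=2 thr2.r0=2 thr2.r1=2

outcome vector order: (thr0.r0,thr2.r0,thr2.r1)
|TSO outcomes| = 6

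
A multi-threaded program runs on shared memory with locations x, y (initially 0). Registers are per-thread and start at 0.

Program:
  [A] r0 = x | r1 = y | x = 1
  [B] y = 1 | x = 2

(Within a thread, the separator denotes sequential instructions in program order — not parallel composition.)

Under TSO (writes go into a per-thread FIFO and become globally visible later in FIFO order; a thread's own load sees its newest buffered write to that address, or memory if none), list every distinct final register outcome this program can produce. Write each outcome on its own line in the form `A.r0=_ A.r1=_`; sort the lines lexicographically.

A.r0=0 A.r1=0
A.r0=0 A.r1=1
A.r0=2 A.r1=1

outcome vector order: (A.r0,A.r1)
|TSO outcomes| = 3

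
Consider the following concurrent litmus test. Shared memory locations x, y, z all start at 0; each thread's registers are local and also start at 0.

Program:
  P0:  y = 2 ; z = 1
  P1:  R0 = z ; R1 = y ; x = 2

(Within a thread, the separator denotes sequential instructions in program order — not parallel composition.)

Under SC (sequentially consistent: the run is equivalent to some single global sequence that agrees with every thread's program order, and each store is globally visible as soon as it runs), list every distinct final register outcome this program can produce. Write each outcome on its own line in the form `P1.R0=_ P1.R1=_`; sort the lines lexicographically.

outcome vector order: (P1.R0,P1.R1)
|SC outcomes| = 3

P1.R0=0 P1.R1=0
P1.R0=0 P1.R1=2
P1.R0=1 P1.R1=2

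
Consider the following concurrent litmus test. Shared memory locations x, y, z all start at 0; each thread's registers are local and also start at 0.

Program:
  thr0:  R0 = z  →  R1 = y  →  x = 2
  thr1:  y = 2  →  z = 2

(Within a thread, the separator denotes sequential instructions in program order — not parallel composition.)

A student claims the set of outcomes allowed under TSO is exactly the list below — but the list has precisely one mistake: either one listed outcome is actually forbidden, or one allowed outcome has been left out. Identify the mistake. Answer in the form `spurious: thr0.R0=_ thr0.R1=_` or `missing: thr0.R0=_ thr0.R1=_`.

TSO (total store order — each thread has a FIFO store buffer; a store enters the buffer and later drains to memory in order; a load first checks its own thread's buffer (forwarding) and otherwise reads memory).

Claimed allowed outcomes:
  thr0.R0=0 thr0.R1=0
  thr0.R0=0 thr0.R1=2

outcome vector order: (thr0.R0,thr0.R1)
under TSO → <0 0>; <0 2>; <2 2>
TSO∖claimed = {<2 2>}

missing: thr0.R0=2 thr0.R1=2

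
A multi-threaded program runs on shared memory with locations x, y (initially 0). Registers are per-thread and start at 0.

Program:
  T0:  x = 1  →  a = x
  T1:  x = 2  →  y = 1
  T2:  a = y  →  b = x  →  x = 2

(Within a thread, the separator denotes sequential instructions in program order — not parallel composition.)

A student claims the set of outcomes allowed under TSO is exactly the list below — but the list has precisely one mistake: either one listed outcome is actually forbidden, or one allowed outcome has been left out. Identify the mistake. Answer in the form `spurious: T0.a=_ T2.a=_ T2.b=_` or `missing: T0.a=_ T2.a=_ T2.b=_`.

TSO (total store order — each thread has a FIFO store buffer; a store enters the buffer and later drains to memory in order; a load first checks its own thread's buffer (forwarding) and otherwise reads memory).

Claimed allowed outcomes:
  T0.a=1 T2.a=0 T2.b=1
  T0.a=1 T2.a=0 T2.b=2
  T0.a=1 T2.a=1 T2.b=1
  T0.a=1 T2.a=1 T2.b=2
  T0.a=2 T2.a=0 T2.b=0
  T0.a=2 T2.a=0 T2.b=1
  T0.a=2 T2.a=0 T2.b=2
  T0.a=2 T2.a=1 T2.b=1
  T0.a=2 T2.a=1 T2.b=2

outcome vector order: (T0.a,T2.a,T2.b)
under TSO → 1/0/0 1/0/1 1/0/2 1/1/1 1/1/2 2/0/0 2/0/1 2/0/2 2/1/1 2/1/2
TSO∖claimed = {1/0/0}

missing: T0.a=1 T2.a=0 T2.b=0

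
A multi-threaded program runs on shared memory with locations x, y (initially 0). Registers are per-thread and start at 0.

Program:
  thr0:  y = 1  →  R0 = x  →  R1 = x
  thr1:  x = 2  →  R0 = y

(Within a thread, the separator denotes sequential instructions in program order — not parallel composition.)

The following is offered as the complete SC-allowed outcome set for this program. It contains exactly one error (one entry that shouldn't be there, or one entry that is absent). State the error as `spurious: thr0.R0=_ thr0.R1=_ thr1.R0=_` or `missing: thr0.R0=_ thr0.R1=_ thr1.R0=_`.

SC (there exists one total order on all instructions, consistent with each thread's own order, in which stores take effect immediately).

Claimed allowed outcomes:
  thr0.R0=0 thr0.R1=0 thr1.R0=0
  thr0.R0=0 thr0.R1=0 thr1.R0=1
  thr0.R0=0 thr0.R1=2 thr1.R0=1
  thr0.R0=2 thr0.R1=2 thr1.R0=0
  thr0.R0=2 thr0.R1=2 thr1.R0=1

spurious: thr0.R0=0 thr0.R1=0 thr1.R0=0

outcome vector order: (thr0.R0,thr0.R1,thr1.R0)
under SC → 001 021 220 221
claimed∖SC = {000}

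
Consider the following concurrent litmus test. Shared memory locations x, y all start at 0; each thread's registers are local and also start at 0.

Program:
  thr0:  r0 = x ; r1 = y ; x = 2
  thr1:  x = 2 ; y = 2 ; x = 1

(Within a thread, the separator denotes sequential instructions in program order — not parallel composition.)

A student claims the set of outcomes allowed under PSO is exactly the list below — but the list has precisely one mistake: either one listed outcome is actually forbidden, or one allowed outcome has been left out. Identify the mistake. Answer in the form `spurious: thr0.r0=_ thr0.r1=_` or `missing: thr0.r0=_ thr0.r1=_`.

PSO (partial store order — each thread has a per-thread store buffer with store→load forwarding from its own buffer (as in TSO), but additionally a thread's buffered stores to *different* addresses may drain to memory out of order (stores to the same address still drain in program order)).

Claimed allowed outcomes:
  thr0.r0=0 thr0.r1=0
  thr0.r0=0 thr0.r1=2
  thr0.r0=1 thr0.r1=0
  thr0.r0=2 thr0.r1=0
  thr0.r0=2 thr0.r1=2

missing: thr0.r0=1 thr0.r1=2

outcome vector order: (thr0.r0,thr0.r1)
[PSO] allowed = {0/0; 0/2; 1/0; 1/2; 2/0; 2/2}
PSO∖claimed = {1/2}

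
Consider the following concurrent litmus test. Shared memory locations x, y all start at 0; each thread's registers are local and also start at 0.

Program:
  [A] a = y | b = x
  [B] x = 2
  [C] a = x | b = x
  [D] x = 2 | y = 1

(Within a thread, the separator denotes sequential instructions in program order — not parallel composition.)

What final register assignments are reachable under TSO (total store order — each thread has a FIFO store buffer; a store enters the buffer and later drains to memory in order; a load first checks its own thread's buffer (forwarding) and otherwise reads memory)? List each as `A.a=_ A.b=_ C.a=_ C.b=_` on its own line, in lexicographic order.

A.a=0 A.b=0 C.a=0 C.b=0
A.a=0 A.b=0 C.a=0 C.b=2
A.a=0 A.b=0 C.a=2 C.b=2
A.a=0 A.b=2 C.a=0 C.b=0
A.a=0 A.b=2 C.a=0 C.b=2
A.a=0 A.b=2 C.a=2 C.b=2
A.a=1 A.b=2 C.a=0 C.b=0
A.a=1 A.b=2 C.a=0 C.b=2
A.a=1 A.b=2 C.a=2 C.b=2

outcome vector order: (A.a,A.b,C.a,C.b)
|TSO outcomes| = 9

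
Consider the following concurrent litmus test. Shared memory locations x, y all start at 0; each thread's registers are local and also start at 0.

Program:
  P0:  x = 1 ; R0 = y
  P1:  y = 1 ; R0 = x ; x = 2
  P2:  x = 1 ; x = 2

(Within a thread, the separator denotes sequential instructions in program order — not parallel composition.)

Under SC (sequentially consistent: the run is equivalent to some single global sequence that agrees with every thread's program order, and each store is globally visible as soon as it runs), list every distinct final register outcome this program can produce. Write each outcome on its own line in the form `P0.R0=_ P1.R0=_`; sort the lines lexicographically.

P0.R0=0 P1.R0=1
P0.R0=0 P1.R0=2
P0.R0=1 P1.R0=0
P0.R0=1 P1.R0=1
P0.R0=1 P1.R0=2

outcome vector order: (P0.R0,P1.R0)
|SC outcomes| = 5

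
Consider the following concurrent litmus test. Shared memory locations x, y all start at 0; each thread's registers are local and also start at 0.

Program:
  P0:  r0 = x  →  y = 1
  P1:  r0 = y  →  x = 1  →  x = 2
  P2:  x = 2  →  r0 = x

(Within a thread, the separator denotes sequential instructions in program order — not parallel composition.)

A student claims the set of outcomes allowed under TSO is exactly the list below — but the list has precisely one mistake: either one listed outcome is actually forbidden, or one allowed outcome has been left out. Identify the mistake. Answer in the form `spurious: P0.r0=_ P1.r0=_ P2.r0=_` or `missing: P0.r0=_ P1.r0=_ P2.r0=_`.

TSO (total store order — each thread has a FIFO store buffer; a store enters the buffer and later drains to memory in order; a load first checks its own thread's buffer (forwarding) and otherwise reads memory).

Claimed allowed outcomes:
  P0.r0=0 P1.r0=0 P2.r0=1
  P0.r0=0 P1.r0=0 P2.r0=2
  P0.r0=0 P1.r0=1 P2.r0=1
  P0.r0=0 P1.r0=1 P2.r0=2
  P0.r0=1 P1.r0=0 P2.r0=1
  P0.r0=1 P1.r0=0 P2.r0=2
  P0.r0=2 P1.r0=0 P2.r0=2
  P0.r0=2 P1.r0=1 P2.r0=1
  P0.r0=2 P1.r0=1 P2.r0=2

outcome vector order: (P0.r0,P1.r0,P2.r0)
TSO (10): 001 002 011 012 101 102 201 202 211 212
TSO∖claimed = {201}

missing: P0.r0=2 P1.r0=0 P2.r0=1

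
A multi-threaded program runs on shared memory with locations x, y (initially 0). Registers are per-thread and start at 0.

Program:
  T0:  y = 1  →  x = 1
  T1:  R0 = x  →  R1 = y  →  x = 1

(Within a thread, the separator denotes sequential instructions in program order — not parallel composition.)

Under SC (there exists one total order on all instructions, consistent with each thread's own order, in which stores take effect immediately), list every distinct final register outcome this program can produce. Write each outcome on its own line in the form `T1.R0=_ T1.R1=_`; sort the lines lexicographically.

outcome vector order: (T1.R0,T1.R1)
|SC outcomes| = 3

T1.R0=0 T1.R1=0
T1.R0=0 T1.R1=1
T1.R0=1 T1.R1=1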